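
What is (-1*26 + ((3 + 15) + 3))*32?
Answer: -160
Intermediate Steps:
(-1*26 + ((3 + 15) + 3))*32 = (-26 + (18 + 3))*32 = (-26 + 21)*32 = -5*32 = -160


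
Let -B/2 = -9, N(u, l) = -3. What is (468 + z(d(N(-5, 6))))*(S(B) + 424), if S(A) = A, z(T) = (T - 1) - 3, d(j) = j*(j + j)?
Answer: 213044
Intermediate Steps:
d(j) = 2*j² (d(j) = j*(2*j) = 2*j²)
B = 18 (B = -2*(-9) = 18)
z(T) = -4 + T (z(T) = (-1 + T) - 3 = -4 + T)
(468 + z(d(N(-5, 6))))*(S(B) + 424) = (468 + (-4 + 2*(-3)²))*(18 + 424) = (468 + (-4 + 2*9))*442 = (468 + (-4 + 18))*442 = (468 + 14)*442 = 482*442 = 213044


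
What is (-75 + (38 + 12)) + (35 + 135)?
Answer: 145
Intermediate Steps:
(-75 + (38 + 12)) + (35 + 135) = (-75 + 50) + 170 = -25 + 170 = 145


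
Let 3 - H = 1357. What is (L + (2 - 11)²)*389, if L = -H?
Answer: 558215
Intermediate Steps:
H = -1354 (H = 3 - 1*1357 = 3 - 1357 = -1354)
L = 1354 (L = -1*(-1354) = 1354)
(L + (2 - 11)²)*389 = (1354 + (2 - 11)²)*389 = (1354 + (-9)²)*389 = (1354 + 81)*389 = 1435*389 = 558215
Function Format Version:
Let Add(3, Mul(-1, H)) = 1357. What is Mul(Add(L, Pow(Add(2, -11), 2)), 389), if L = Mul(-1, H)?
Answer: 558215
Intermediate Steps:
H = -1354 (H = Add(3, Mul(-1, 1357)) = Add(3, -1357) = -1354)
L = 1354 (L = Mul(-1, -1354) = 1354)
Mul(Add(L, Pow(Add(2, -11), 2)), 389) = Mul(Add(1354, Pow(Add(2, -11), 2)), 389) = Mul(Add(1354, Pow(-9, 2)), 389) = Mul(Add(1354, 81), 389) = Mul(1435, 389) = 558215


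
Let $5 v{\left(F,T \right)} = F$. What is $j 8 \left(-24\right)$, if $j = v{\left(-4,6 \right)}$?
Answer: $\frac{768}{5} \approx 153.6$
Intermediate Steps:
$v{\left(F,T \right)} = \frac{F}{5}$
$j = - \frac{4}{5}$ ($j = \frac{1}{5} \left(-4\right) = - \frac{4}{5} \approx -0.8$)
$j 8 \left(-24\right) = \left(- \frac{4}{5}\right) 8 \left(-24\right) = \left(- \frac{32}{5}\right) \left(-24\right) = \frac{768}{5}$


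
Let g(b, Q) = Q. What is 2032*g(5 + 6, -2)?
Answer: -4064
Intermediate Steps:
2032*g(5 + 6, -2) = 2032*(-2) = -4064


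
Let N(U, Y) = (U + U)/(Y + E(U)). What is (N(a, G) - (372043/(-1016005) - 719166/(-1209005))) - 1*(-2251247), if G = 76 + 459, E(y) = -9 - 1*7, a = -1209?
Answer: 13668605372855864278/6071583903695 ≈ 2.2512e+6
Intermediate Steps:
E(y) = -16 (E(y) = -9 - 7 = -16)
G = 535
N(U, Y) = 2*U/(-16 + Y) (N(U, Y) = (U + U)/(Y - 16) = (2*U)/(-16 + Y) = 2*U/(-16 + Y))
(N(a, G) - (372043/(-1016005) - 719166/(-1209005))) - 1*(-2251247) = (2*(-1209)/(-16 + 535) - (372043/(-1016005) - 719166/(-1209005))) - 1*(-2251247) = (2*(-1209)/519 - (372043*(-1/1016005) - 719166*(-1/1209005))) + 2251247 = (2*(-1209)*(1/519) - (-372043/1016005 + 102738/172715)) + 2251247 = (-806/173 - 1*8024982989/35095860715) + 2251247 = (-806/173 - 8024982989/35095860715) + 2251247 = -29675585793387/6071583903695 + 2251247 = 13668605372855864278/6071583903695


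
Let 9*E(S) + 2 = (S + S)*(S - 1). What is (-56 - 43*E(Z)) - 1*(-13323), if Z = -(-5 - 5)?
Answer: 111749/9 ≈ 12417.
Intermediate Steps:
Z = 10 (Z = -1*(-10) = 10)
E(S) = -2/9 + 2*S*(-1 + S)/9 (E(S) = -2/9 + ((S + S)*(S - 1))/9 = -2/9 + ((2*S)*(-1 + S))/9 = -2/9 + (2*S*(-1 + S))/9 = -2/9 + 2*S*(-1 + S)/9)
(-56 - 43*E(Z)) - 1*(-13323) = (-56 - 43*(-2/9 - 2/9*10 + (2/9)*10**2)) - 1*(-13323) = (-56 - 43*(-2/9 - 20/9 + (2/9)*100)) + 13323 = (-56 - 43*(-2/9 - 20/9 + 200/9)) + 13323 = (-56 - 43*178/9) + 13323 = (-56 - 7654/9) + 13323 = -8158/9 + 13323 = 111749/9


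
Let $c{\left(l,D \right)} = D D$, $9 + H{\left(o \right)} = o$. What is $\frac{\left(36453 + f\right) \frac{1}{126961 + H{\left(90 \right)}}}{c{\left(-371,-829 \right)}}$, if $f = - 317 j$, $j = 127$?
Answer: $- \frac{1903}{43654235561} \approx -4.3593 \cdot 10^{-8}$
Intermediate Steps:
$H{\left(o \right)} = -9 + o$
$c{\left(l,D \right)} = D^{2}$
$f = -40259$ ($f = \left(-317\right) 127 = -40259$)
$\frac{\left(36453 + f\right) \frac{1}{126961 + H{\left(90 \right)}}}{c{\left(-371,-829 \right)}} = \frac{\left(36453 - 40259\right) \frac{1}{126961 + \left(-9 + 90\right)}}{\left(-829\right)^{2}} = \frac{\left(-3806\right) \frac{1}{126961 + 81}}{687241} = - \frac{3806}{127042} \cdot \frac{1}{687241} = \left(-3806\right) \frac{1}{127042} \cdot \frac{1}{687241} = \left(- \frac{1903}{63521}\right) \frac{1}{687241} = - \frac{1903}{43654235561}$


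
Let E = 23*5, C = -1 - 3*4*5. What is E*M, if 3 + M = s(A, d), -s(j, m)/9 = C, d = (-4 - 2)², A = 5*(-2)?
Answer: 62790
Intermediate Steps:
A = -10
d = 36 (d = (-6)² = 36)
C = -61 (C = -1 - 12*5 = -1 - 1*60 = -1 - 60 = -61)
s(j, m) = 549 (s(j, m) = -9*(-61) = 549)
E = 115
M = 546 (M = -3 + 549 = 546)
E*M = 115*546 = 62790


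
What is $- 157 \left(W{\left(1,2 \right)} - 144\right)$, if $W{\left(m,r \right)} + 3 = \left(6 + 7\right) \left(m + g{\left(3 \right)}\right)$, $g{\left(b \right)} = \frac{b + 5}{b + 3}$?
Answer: $\frac{54950}{3} \approx 18317.0$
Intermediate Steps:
$g{\left(b \right)} = \frac{5 + b}{3 + b}$
$W{\left(m,r \right)} = \frac{43}{3} + 13 m$ ($W{\left(m,r \right)} = -3 + \left(6 + 7\right) \left(m + \frac{5 + 3}{3 + 3}\right) = -3 + 13 \left(m + \frac{1}{6} \cdot 8\right) = -3 + 13 \left(m + \frac{4}{3}\right) = -3 + 13 \left(\frac{4}{3} + m\right) = -3 + \left(\frac{52}{3} + 13 m\right) = \frac{43}{3} + 13 m$)
$- 157 \left(W{\left(1,2 \right)} - 144\right) = - 157 \left(\left(\frac{43}{3} + 13 \cdot 1\right) - 144\right) = - 157 \left(\left(\frac{43}{3} + 13\right) - 144\right) = - 157 \left(\frac{82}{3} - 144\right) = \left(-157\right) \left(- \frac{350}{3}\right) = \frac{54950}{3}$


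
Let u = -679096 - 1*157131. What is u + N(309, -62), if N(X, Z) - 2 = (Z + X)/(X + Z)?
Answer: -836224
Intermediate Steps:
N(X, Z) = 3 (N(X, Z) = 2 + (Z + X)/(X + Z) = 2 + (X + Z)/(X + Z) = 2 + 1 = 3)
u = -836227 (u = -679096 - 157131 = -836227)
u + N(309, -62) = -836227 + 3 = -836224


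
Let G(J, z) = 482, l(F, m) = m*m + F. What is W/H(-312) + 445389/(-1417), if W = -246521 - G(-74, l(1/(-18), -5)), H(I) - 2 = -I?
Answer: -489855397/444938 ≈ -1101.0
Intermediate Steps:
l(F, m) = F + m² (l(F, m) = m² + F = F + m²)
H(I) = 2 - I
W = -247003 (W = -246521 - 1*482 = -246521 - 482 = -247003)
W/H(-312) + 445389/(-1417) = -247003/(2 - 1*(-312)) + 445389/(-1417) = -247003/(2 + 312) + 445389*(-1/1417) = -247003/314 - 445389/1417 = -489855397/444938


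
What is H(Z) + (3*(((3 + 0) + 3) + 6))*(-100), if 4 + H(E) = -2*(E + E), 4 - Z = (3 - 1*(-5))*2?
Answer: -3556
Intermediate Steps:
Z = -12 (Z = 4 - (3 - 1*(-5))*2 = 4 - (3 + 5)*2 = 4 - 8*2 = 4 - 1*16 = 4 - 16 = -12)
H(E) = -4 - 4*E (H(E) = -4 - 2*(E + E) = -4 - 4*E)
H(Z) + (3*(((3 + 0) + 3) + 6))*(-100) = (-4 - 4*(-12)) + (3*(((3 + 0) + 3) + 6))*(-100) = (-4 + 48) + (3*((3 + 3) + 6))*(-100) = 44 + (3*(6 + 6))*(-100) = 44 + (3*12)*(-100) = 44 + 36*(-100) = 44 - 3600 = -3556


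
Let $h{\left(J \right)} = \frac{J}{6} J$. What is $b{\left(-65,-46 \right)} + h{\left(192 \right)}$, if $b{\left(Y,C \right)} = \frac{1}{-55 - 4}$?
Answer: $\frac{362495}{59} \approx 6144.0$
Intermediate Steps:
$h{\left(J \right)} = \frac{J^{2}}{6}$ ($h{\left(J \right)} = J \frac{1}{6} J = \frac{J}{6} J = \frac{J^{2}}{6}$)
$b{\left(Y,C \right)} = - \frac{1}{59}$ ($b{\left(Y,C \right)} = \frac{1}{-59} = - \frac{1}{59}$)
$b{\left(-65,-46 \right)} + h{\left(192 \right)} = - \frac{1}{59} + \frac{192^{2}}{6} = - \frac{1}{59} + \frac{1}{6} \cdot 36864 = - \frac{1}{59} + 6144 = \frac{362495}{59}$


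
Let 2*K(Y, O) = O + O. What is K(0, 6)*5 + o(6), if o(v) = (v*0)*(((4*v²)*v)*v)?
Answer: 30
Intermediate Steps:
K(Y, O) = O (K(Y, O) = (O + O)/2 = (2*O)/2 = O)
o(v) = 0 (o(v) = 0*((4*v³)*v) = 0*(4*v⁴) = 0)
K(0, 6)*5 + o(6) = 6*5 + 0 = 30 + 0 = 30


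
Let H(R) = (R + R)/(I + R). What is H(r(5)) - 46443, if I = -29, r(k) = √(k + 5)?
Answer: -38594153/831 - 58*√10/831 ≈ -46443.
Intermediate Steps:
r(k) = √(5 + k)
H(R) = 2*R/(-29 + R) (H(R) = (R + R)/(-29 + R) = (2*R)/(-29 + R) = 2*R/(-29 + R))
H(r(5)) - 46443 = 2*√(5 + 5)/(-29 + √(5 + 5)) - 46443 = 2*√10/(-29 + √10) - 46443 = -46443 + 2*√10/(-29 + √10)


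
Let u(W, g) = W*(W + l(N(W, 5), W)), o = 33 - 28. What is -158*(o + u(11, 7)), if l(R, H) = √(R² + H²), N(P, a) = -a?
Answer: -19908 - 1738*√146 ≈ -40908.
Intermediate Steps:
o = 5
l(R, H) = √(H² + R²)
u(W, g) = W*(W + √(25 + W²)) (u(W, g) = W*(W + √(W² + (-1*5)²)) = W*(W + √(W² + (-5)²)) = W*(W + √(W² + 25)) = W*(W + √(25 + W²)))
-158*(o + u(11, 7)) = -158*(5 + 11*(11 + √(25 + 11²))) = -158*(5 + 11*(11 + √(25 + 121))) = -158*(5 + 11*(11 + √146)) = -158*(5 + (121 + 11*√146)) = -158*(126 + 11*√146) = -19908 - 1738*√146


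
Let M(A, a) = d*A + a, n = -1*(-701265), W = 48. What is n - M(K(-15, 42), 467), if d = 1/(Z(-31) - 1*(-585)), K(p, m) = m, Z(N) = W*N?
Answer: 30134316/43 ≈ 7.0080e+5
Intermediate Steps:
Z(N) = 48*N
d = -1/903 (d = 1/(48*(-31) - 1*(-585)) = 1/(-1488 + 585) = 1/(-903) = -1/903 ≈ -0.0011074)
n = 701265
M(A, a) = a - A/903 (M(A, a) = -A/903 + a = a - A/903)
n - M(K(-15, 42), 467) = 701265 - (467 - 1/903*42) = 701265 - (467 - 2/43) = 701265 - 1*20079/43 = 701265 - 20079/43 = 30134316/43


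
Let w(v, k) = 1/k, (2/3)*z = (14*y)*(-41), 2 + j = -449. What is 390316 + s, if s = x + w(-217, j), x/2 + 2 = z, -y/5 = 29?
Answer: 288640901/451 ≈ 6.4000e+5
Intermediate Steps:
j = -451 (j = -2 - 449 = -451)
y = -145 (y = -5*29 = -145)
z = 124845 (z = 3*((14*(-145))*(-41))/2 = 3*(-2030*(-41))/2 = (3/2)*83230 = 124845)
x = 249686 (x = -4 + 2*124845 = -4 + 249690 = 249686)
s = 112608385/451 (s = 249686 + 1/(-451) = 249686 - 1/451 = 112608385/451 ≈ 2.4969e+5)
390316 + s = 390316 + 112608385/451 = 288640901/451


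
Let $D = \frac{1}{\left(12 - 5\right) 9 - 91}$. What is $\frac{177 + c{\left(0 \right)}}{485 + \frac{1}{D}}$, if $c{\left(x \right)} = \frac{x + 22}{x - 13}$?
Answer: $\frac{2279}{5941} \approx 0.38361$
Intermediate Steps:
$D = - \frac{1}{28}$ ($D = \frac{1}{7 \cdot 9 - 91} = \frac{1}{63 - 91} = \frac{1}{-28} = - \frac{1}{28} \approx -0.035714$)
$c{\left(x \right)} = \frac{22 + x}{-13 + x}$
$\frac{177 + c{\left(0 \right)}}{485 + \frac{1}{D}} = \frac{177 + \frac{22 + 0}{-13 + 0}}{485 + \frac{1}{- \frac{1}{28}}} = \frac{177 + \frac{1}{-13} \cdot 22}{485 - 28} = \frac{177 - \frac{22}{13}}{457} = \left(177 - \frac{22}{13}\right) \frac{1}{457} = \frac{2279}{13} \cdot \frac{1}{457} = \frac{2279}{5941}$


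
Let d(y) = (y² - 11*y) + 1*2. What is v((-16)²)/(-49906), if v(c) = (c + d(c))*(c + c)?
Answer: -16122368/24953 ≈ -646.11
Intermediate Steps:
d(y) = 2 + y² - 11*y (d(y) = (y² - 11*y) + 2 = 2 + y² - 11*y)
v(c) = 2*c*(2 + c² - 10*c) (v(c) = (c + (2 + c² - 11*c))*(c + c) = (2 + c² - 10*c)*(2*c) = 2*c*(2 + c² - 10*c))
v((-16)²)/(-49906) = (2*(-16)²*(2 + ((-16)²)² - 10*(-16)²))/(-49906) = (2*256*(2 + 256² - 10*256))*(-1/49906) = (2*256*(2 + 65536 - 2560))*(-1/49906) = (2*256*62978)*(-1/49906) = 32244736*(-1/49906) = -16122368/24953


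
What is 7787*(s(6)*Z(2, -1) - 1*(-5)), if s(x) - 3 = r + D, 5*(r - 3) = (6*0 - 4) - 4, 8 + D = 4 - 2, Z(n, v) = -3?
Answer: 381563/5 ≈ 76313.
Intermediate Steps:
D = -6 (D = -8 + (4 - 2) = -8 + 2 = -6)
r = 7/5 (r = 3 + ((6*0 - 4) - 4)/5 = 3 + ((0 - 4) - 4)/5 = 3 + (-4 - 4)/5 = 3 + (⅕)*(-8) = 3 - 8/5 = 7/5 ≈ 1.4000)
s(x) = -8/5 (s(x) = 3 + (7/5 - 6) = 3 - 23/5 = -8/5)
7787*(s(6)*Z(2, -1) - 1*(-5)) = 7787*(-8/5*(-3) - 1*(-5)) = 7787*(24/5 + 5) = 7787*(49/5) = 381563/5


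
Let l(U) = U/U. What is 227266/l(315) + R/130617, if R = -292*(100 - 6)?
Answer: 29684775674/130617 ≈ 2.2727e+5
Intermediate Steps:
l(U) = 1
R = -27448 (R = -292*94 = -27448)
227266/l(315) + R/130617 = 227266/1 - 27448/130617 = 227266*1 - 27448*1/130617 = 227266 - 27448/130617 = 29684775674/130617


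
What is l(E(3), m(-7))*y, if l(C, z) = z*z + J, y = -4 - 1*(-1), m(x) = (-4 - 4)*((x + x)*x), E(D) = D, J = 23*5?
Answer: -1844313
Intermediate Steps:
J = 115
m(x) = -16*x² (m(x) = -8*2*x*x = -16*x²)
y = -3 (y = -4 + 1 = -3)
l(C, z) = 115 + z² (l(C, z) = z*z + 115 = z² + 115 = 115 + z²)
l(E(3), m(-7))*y = (115 + (-16*(-7)²)²)*(-3) = (115 + (-16*49)²)*(-3) = (115 + (-784)²)*(-3) = (115 + 614656)*(-3) = 614771*(-3) = -1844313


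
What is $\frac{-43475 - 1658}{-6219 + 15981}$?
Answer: $- \frac{45133}{9762} \approx -4.6233$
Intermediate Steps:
$\frac{-43475 - 1658}{-6219 + 15981} = - \frac{45133}{9762}$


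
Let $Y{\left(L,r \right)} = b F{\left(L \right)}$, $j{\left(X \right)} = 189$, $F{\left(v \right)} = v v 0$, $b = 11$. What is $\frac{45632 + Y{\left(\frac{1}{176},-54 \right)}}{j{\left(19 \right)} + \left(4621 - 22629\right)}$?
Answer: $- \frac{45632}{17819} \approx -2.5609$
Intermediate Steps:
$F{\left(v \right)} = 0$ ($F{\left(v \right)} = v^{2} \cdot 0 = 0$)
$Y{\left(L,r \right)} = 0$ ($Y{\left(L,r \right)} = 11 \cdot 0 = 0$)
$\frac{45632 + Y{\left(\frac{1}{176},-54 \right)}}{j{\left(19 \right)} + \left(4621 - 22629\right)} = \frac{45632 + 0}{189 + \left(4621 - 22629\right)} = \frac{45632}{189 - 18008} = \frac{45632}{-17819} = 45632 \left(- \frac{1}{17819}\right) = - \frac{45632}{17819}$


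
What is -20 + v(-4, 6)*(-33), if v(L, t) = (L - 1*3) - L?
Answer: 79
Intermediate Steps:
v(L, t) = -3 (v(L, t) = (L - 3) - L = (-3 + L) - L = -3)
-20 + v(-4, 6)*(-33) = -20 - 3*(-33) = -20 + 99 = 79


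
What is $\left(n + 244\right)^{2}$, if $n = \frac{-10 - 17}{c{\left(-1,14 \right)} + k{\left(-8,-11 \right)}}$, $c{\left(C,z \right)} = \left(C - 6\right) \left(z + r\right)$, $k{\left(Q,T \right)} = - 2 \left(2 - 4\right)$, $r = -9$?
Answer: $\frac{57623281}{961} \approx 59962.0$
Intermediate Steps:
$k{\left(Q,T \right)} = 4$ ($k{\left(Q,T \right)} = \left(-2\right) \left(-2\right) = 4$)
$c{\left(C,z \right)} = \left(-9 + z\right) \left(-6 + C\right)$ ($c{\left(C,z \right)} = \left(C - 6\right) \left(z - 9\right) = \left(-6 + C\right) \left(-9 + z\right) = \left(-9 + z\right) \left(-6 + C\right)$)
$n = \frac{27}{31}$ ($n = \frac{-10 - 17}{\left(54 - -9 - 84 - 14\right) + 4} = - \frac{27}{\left(54 + 9 - 84 - 14\right) + 4} = - \frac{27}{-35 + 4} = - \frac{27}{-31} = \left(-27\right) \left(- \frac{1}{31}\right) = \frac{27}{31} \approx 0.87097$)
$\left(n + 244\right)^{2} = \left(\frac{27}{31} + 244\right)^{2} = \left(\frac{7591}{31}\right)^{2} = \frac{57623281}{961}$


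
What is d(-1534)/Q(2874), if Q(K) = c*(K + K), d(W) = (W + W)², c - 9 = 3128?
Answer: 2353156/4507869 ≈ 0.52201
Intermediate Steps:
c = 3137 (c = 9 + 3128 = 3137)
d(W) = 4*W² (d(W) = (2*W)² = 4*W²)
Q(K) = 6274*K (Q(K) = 3137*(K + K) = 3137*(2*K) = 6274*K)
d(-1534)/Q(2874) = (4*(-1534)²)/((6274*2874)) = (4*2353156)/18031476 = 9412624*(1/18031476) = 2353156/4507869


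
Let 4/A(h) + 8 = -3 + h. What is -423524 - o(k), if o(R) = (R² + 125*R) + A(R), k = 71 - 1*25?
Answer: -15098654/35 ≈ -4.3139e+5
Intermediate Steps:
A(h) = 4/(-11 + h) (A(h) = 4/(-8 + (-3 + h)) = 4/(-11 + h))
k = 46 (k = 71 - 25 = 46)
o(R) = R² + 4/(-11 + R) + 125*R (o(R) = (R² + 125*R) + 4/(-11 + R) = R² + 4/(-11 + R) + 125*R)
-423524 - o(k) = -423524 - (4 + 46*(-11 + 46)*(125 + 46))/(-11 + 46) = -423524 - (4 + 46*35*171)/35 = -423524 - (4 + 275310)/35 = -423524 - 275314/35 = -15098654/35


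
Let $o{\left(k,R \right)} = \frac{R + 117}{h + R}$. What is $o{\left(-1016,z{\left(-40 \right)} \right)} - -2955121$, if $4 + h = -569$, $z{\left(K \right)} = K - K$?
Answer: $\frac{564428072}{191} \approx 2.9551 \cdot 10^{6}$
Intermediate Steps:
$z{\left(K \right)} = 0$
$h = -573$ ($h = -4 - 569 = -573$)
$o{\left(k,R \right)} = \frac{117 + R}{-573 + R}$ ($o{\left(k,R \right)} = \frac{R + 117}{-573 + R} = \frac{117 + R}{-573 + R}$)
$o{\left(-1016,z{\left(-40 \right)} \right)} - -2955121 = \frac{117 + 0}{-573 + 0} - -2955121 = \frac{1}{-573} \cdot 117 + 2955121 = \left(- \frac{1}{573}\right) 117 + 2955121 = - \frac{39}{191} + 2955121 = \frac{564428072}{191}$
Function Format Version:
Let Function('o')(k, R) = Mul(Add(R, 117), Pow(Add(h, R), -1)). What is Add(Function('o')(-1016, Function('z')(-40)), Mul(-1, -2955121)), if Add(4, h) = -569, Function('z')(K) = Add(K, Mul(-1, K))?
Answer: Rational(564428072, 191) ≈ 2.9551e+6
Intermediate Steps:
Function('z')(K) = 0
h = -573 (h = Add(-4, -569) = -573)
Function('o')(k, R) = Mul(Pow(Add(-573, R), -1), Add(117, R)) (Function('o')(k, R) = Mul(Add(R, 117), Pow(Add(-573, R), -1)) = Mul(Add(117, R), Pow(Add(-573, R), -1)) = Mul(Pow(Add(-573, R), -1), Add(117, R)))
Add(Function('o')(-1016, Function('z')(-40)), Mul(-1, -2955121)) = Add(Mul(Pow(Add(-573, 0), -1), Add(117, 0)), Mul(-1, -2955121)) = Add(Mul(Pow(-573, -1), 117), 2955121) = Add(Mul(Rational(-1, 573), 117), 2955121) = Add(Rational(-39, 191), 2955121) = Rational(564428072, 191)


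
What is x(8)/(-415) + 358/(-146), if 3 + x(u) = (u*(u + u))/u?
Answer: -75234/30295 ≈ -2.4834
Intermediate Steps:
x(u) = -3 + 2*u (x(u) = -3 + (u*(u + u))/u = -3 + (u*(2*u))/u = -3 + (2*u²)/u = -3 + 2*u)
x(8)/(-415) + 358/(-146) = (-3 + 2*8)/(-415) + 358/(-146) = (-3 + 16)*(-1/415) + 358*(-1/146) = 13*(-1/415) - 179/73 = -13/415 - 179/73 = -75234/30295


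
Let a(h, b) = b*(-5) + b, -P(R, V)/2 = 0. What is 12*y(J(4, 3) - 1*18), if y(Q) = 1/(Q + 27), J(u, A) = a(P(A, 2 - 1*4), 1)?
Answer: 12/5 ≈ 2.4000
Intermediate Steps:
P(R, V) = 0 (P(R, V) = -2*0 = 0)
a(h, b) = -4*b (a(h, b) = -5*b + b = -4*b)
J(u, A) = -4 (J(u, A) = -4*1 = -4)
y(Q) = 1/(27 + Q)
12*y(J(4, 3) - 1*18) = 12/(27 + (-4 - 1*18)) = 12/(27 + (-4 - 18)) = 12/(27 - 22) = 12/5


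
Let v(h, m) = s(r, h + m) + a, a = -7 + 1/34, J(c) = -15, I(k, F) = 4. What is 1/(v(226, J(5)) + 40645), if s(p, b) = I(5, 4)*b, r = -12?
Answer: 34/1410389 ≈ 2.4107e-5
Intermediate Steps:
s(p, b) = 4*b
a = -237/34 (a = -7 + 1/34 = -237/34 ≈ -6.9706)
v(h, m) = -237/34 + 4*h + 4*m (v(h, m) = 4*(h + m) - 237/34 = (4*h + 4*m) - 237/34 = -237/34 + 4*h + 4*m)
1/(v(226, J(5)) + 40645) = 1/((-237/34 + 4*226 + 4*(-15)) + 40645) = 1/((-237/34 + 904 - 60) + 40645) = 1/(28459/34 + 40645) = 1/(1410389/34) = 34/1410389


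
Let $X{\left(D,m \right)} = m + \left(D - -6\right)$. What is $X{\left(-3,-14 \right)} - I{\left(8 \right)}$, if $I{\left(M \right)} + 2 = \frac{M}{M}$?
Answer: $-10$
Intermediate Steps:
$I{\left(M \right)} = -1$ ($I{\left(M \right)} = -2 + \frac{M}{M} = -2 + 1 = -1$)
$X{\left(D,m \right)} = 6 + D + m$ ($X{\left(D,m \right)} = m + \left(D + 6\right) = m + \left(6 + D\right) = 6 + D + m$)
$X{\left(-3,-14 \right)} - I{\left(8 \right)} = \left(6 - 3 - 14\right) - -1 = -11 + 1 = -10$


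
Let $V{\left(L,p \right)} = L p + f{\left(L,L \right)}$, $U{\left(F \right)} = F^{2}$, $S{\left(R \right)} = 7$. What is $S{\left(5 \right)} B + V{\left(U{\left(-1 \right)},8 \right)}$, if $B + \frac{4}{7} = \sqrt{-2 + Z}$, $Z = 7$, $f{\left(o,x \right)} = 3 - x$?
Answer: $6 + 7 \sqrt{5} \approx 21.652$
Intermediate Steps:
$B = - \frac{4}{7} + \sqrt{5}$ ($B = - \frac{4}{7} + \sqrt{-2 + 7} = - \frac{4}{7} + \sqrt{5} \approx 1.6646$)
$V{\left(L,p \right)} = 3 - L + L p$ ($V{\left(L,p \right)} = L p - \left(-3 + L\right) = 3 - L + L p$)
$S{\left(5 \right)} B + V{\left(U{\left(-1 \right)},8 \right)} = 7 \left(- \frac{4}{7} + \sqrt{5}\right) + \left(3 - \left(-1\right)^{2} + \left(-1\right)^{2} \cdot 8\right) = \left(-4 + 7 \sqrt{5}\right) + \left(3 - 1 + 1 \cdot 8\right) = \left(-4 + 7 \sqrt{5}\right) + \left(3 - 1 + 8\right) = \left(-4 + 7 \sqrt{5}\right) + 10 = 6 + 7 \sqrt{5}$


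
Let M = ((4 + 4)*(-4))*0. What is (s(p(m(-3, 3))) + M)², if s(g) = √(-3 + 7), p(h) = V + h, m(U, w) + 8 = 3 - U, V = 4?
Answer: 4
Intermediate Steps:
m(U, w) = -5 - U (m(U, w) = -8 + (3 - U) = -5 - U)
M = 0 (M = (8*(-4))*0 = -32*0 = 0)
p(h) = 4 + h
s(g) = 2 (s(g) = √4 = 2)
(s(p(m(-3, 3))) + M)² = (2 + 0)² = 2² = 4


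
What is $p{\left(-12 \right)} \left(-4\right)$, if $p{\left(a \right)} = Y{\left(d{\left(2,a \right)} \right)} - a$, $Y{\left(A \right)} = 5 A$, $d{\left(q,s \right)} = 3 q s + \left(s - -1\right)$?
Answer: $1612$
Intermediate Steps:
$d{\left(q,s \right)} = 1 + s + 3 q s$ ($d{\left(q,s \right)} = 3 q s + \left(s + 1\right) = 3 q s + \left(1 + s\right) = 1 + s + 3 q s$)
$p{\left(a \right)} = 5 + 34 a$ ($p{\left(a \right)} = 5 \left(1 + a + 3 \cdot 2 a\right) - a = 5 \left(1 + a + 6 a\right) - a = 5 \left(1 + 7 a\right) - a = \left(5 + 35 a\right) - a = 5 + 34 a$)
$p{\left(-12 \right)} \left(-4\right) = \left(5 + 34 \left(-12\right)\right) \left(-4\right) = \left(5 - 408\right) \left(-4\right) = \left(-403\right) \left(-4\right) = 1612$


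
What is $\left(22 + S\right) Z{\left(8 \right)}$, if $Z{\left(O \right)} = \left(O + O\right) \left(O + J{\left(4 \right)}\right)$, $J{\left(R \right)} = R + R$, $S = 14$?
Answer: $9216$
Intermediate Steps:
$J{\left(R \right)} = 2 R$
$Z{\left(O \right)} = 2 O \left(8 + O\right)$ ($Z{\left(O \right)} = \left(O + O\right) \left(O + 2 \cdot 4\right) = 2 O \left(O + 8\right) = 2 O \left(8 + O\right)$)
$\left(22 + S\right) Z{\left(8 \right)} = \left(22 + 14\right) 2 \cdot 8 \left(8 + 8\right) = 36 \cdot 2 \cdot 8 \cdot 16 = 36 \cdot 256 = 9216$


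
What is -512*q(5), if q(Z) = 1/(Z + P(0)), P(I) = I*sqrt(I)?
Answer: -512/5 ≈ -102.40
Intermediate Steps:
P(I) = I**(3/2)
q(Z) = 1/Z (q(Z) = 1/(Z + 0**(3/2)) = 1/(Z + 0) = 1/Z)
-512*q(5) = -512/5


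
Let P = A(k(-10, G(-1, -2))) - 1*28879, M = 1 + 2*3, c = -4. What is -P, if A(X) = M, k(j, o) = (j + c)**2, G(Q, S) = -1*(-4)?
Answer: 28872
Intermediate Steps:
M = 7 (M = 1 + 6 = 7)
G(Q, S) = 4
k(j, o) = (-4 + j)**2 (k(j, o) = (j - 4)**2 = (-4 + j)**2)
A(X) = 7
P = -28872 (P = 7 - 1*28879 = 7 - 28879 = -28872)
-P = -1*(-28872) = 28872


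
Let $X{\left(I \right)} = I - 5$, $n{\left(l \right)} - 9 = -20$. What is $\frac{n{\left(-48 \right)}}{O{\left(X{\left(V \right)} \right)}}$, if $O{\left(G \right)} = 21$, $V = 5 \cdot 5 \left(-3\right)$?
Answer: $- \frac{11}{21} \approx -0.52381$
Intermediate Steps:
$n{\left(l \right)} = -11$ ($n{\left(l \right)} = 9 - 20 = -11$)
$V = -75$ ($V = 25 \left(-3\right) = -75$)
$X{\left(I \right)} = -5 + I$
$\frac{n{\left(-48 \right)}}{O{\left(X{\left(V \right)} \right)}} = - \frac{11}{21}$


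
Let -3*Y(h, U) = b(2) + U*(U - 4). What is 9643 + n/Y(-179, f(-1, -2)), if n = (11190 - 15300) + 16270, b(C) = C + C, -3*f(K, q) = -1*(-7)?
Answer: 1301347/169 ≈ 7700.3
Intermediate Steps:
f(K, q) = -7/3 (f(K, q) = -(-1)*(-7)/3 = -⅓*7 = -7/3)
b(C) = 2*C
Y(h, U) = -4/3 - U*(-4 + U)/3 (Y(h, U) = -(2*2 + U*(U - 4))/3 = -(4 + U*(-4 + U))/3 = -4/3 - U*(-4 + U)/3)
n = 12160 (n = -4110 + 16270 = 12160)
9643 + n/Y(-179, f(-1, -2)) = 9643 + 12160/(-4/3 - (-7/3)²/3 + (4/3)*(-7/3)) = 9643 + 12160/(-4/3 - ⅓*49/9 - 28/9) = 9643 + 12160/(-4/3 - 49/27 - 28/9) = 9643 + 12160/(-169/27) = 9643 + 12160*(-27/169) = 9643 - 328320/169 = 1301347/169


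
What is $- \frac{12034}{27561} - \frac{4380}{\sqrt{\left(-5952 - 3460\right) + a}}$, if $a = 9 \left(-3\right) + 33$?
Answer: $- \frac{12034}{27561} + \frac{2190 i \sqrt{9406}}{4703} \approx -0.43663 + 45.162 i$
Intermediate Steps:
$a = 6$ ($a = -27 + 33 = 6$)
$- \frac{12034}{27561} - \frac{4380}{\sqrt{\left(-5952 - 3460\right) + a}} = - \frac{12034}{27561} - \frac{4380}{\sqrt{\left(-5952 - 3460\right) + 6}} = \left(-12034\right) \frac{1}{27561} - \frac{4380}{\sqrt{-9412 + 6}} = - \frac{12034}{27561} - \frac{4380}{\sqrt{-9406}} = - \frac{12034}{27561} - \frac{4380}{i \sqrt{9406}} = - \frac{12034}{27561} - 4380 \left(- \frac{i \sqrt{9406}}{9406}\right) = - \frac{12034}{27561} + \frac{2190 i \sqrt{9406}}{4703}$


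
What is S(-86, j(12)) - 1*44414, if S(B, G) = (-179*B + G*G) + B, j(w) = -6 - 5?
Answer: -28985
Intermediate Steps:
j(w) = -11
S(B, G) = G² - 178*B (S(B, G) = (-179*B + G²) + B = (G² - 179*B) + B = G² - 178*B)
S(-86, j(12)) - 1*44414 = ((-11)² - 178*(-86)) - 1*44414 = (121 + 15308) - 44414 = 15429 - 44414 = -28985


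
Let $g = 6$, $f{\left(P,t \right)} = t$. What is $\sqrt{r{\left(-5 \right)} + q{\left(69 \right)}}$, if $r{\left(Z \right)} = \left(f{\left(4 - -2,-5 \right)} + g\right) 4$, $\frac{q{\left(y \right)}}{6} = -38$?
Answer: $4 i \sqrt{14} \approx 14.967 i$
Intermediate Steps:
$q{\left(y \right)} = -228$ ($q{\left(y \right)} = 6 \left(-38\right) = -228$)
$r{\left(Z \right)} = 4$ ($r{\left(Z \right)} = \left(-5 + 6\right) 4 = 1 \cdot 4 = 4$)
$\sqrt{r{\left(-5 \right)} + q{\left(69 \right)}} = \sqrt{4 - 228} = \sqrt{-224} = 4 i \sqrt{14}$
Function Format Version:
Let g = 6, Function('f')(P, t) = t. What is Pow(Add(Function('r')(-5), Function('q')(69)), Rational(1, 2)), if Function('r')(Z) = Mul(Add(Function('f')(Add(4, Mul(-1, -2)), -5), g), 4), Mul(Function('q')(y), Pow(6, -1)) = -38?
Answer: Mul(4, I, Pow(14, Rational(1, 2))) ≈ Mul(14.967, I)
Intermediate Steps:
Function('q')(y) = -228 (Function('q')(y) = Mul(6, -38) = -228)
Function('r')(Z) = 4 (Function('r')(Z) = Mul(Add(-5, 6), 4) = Mul(1, 4) = 4)
Pow(Add(Function('r')(-5), Function('q')(69)), Rational(1, 2)) = Pow(Add(4, -228), Rational(1, 2)) = Pow(-224, Rational(1, 2)) = Mul(4, I, Pow(14, Rational(1, 2)))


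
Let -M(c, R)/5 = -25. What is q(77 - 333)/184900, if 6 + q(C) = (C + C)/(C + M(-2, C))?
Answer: -137/12110950 ≈ -1.1312e-5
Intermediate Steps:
M(c, R) = 125 (M(c, R) = -5*(-25) = 125)
q(C) = -6 + 2*C/(125 + C) (q(C) = -6 + (C + C)/(C + 125) = -6 + (2*C)/(125 + C) = -6 + 2*C/(125 + C))
q(77 - 333)/184900 = (2*(-375 - 2*(77 - 333))/(125 + (77 - 333)))/184900 = (2*(-375 - 2*(-256))/(125 - 256))*(1/184900) = (2*(-375 + 512)/(-131))*(1/184900) = (2*(-1/131)*137)*(1/184900) = -274/131*1/184900 = -137/12110950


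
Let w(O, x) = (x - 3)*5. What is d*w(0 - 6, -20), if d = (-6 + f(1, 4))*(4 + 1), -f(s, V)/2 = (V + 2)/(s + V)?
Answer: 4830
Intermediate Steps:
f(s, V) = -2*(2 + V)/(V + s) (f(s, V) = -2*(V + 2)/(s + V) = -2*(2 + V)/(V + s))
w(O, x) = -15 + 5*x (w(O, x) = (-3 + x)*5 = -15 + 5*x)
d = -42 (d = (-6 + 2*(-2 - 1*4)/(4 + 1))*(4 + 1) = (-6 + 2*(-2 - 4)/5)*5 = (-6 + 2*(⅕)*(-6))*5 = (-6 - 12/5)*5 = -42/5*5 = -42)
d*w(0 - 6, -20) = -42*(-15 + 5*(-20)) = -42*(-15 - 100) = -42*(-115) = 4830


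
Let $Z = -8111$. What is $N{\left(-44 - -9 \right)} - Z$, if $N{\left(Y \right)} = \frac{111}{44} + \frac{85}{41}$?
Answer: $\frac{14640535}{1804} \approx 8115.6$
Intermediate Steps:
$N{\left(Y \right)} = \frac{8291}{1804}$ ($N{\left(Y \right)} = 111 \cdot \frac{1}{44} + 85 \cdot \frac{1}{41} = \frac{111}{44} + \frac{85}{41} = \frac{8291}{1804}$)
$N{\left(-44 - -9 \right)} - Z = \frac{8291}{1804} - -8111 = \frac{8291}{1804} + 8111 = \frac{14640535}{1804}$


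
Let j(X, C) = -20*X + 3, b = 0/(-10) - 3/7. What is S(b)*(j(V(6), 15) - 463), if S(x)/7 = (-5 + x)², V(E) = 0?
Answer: -664240/7 ≈ -94891.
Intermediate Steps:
b = -3/7 (b = 0*(-⅒) - 3*⅐ = 0 - 3/7 = -3/7 ≈ -0.42857)
j(X, C) = 3 - 20*X
S(x) = 7*(-5 + x)²
S(b)*(j(V(6), 15) - 463) = (7*(-5 - 3/7)²)*((3 - 20*0) - 463) = (7*(-38/7)²)*((3 + 0) - 463) = (7*(1444/49))*(3 - 463) = (1444/7)*(-460) = -664240/7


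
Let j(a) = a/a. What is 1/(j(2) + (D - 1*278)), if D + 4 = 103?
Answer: -1/178 ≈ -0.0056180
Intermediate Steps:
D = 99 (D = -4 + 103 = 99)
j(a) = 1
1/(j(2) + (D - 1*278)) = 1/(1 + (99 - 1*278)) = 1/(1 + (99 - 278)) = 1/(1 - 179) = 1/(-178) = -1/178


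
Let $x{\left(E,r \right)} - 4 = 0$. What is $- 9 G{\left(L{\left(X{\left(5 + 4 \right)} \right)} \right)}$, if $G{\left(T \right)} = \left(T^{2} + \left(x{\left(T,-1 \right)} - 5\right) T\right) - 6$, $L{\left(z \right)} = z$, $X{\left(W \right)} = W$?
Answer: $-594$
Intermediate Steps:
$x{\left(E,r \right)} = 4$ ($x{\left(E,r \right)} = 4 + 0 = 4$)
$G{\left(T \right)} = -6 + T^{2} - T$ ($G{\left(T \right)} = \left(T^{2} + \left(4 - 5\right) T\right) - 6 = \left(T^{2} - T\right) - 6 = -6 + T^{2} - T$)
$- 9 G{\left(L{\left(X{\left(5 + 4 \right)} \right)} \right)} = - 9 \left(-6 + \left(5 + 4\right)^{2} - \left(5 + 4\right)\right) = - 9 \left(-6 + 9^{2} - 9\right) = - 9 \left(-6 + 81 - 9\right) = \left(-9\right) 66 = -594$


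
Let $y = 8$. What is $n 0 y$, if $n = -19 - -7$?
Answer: $0$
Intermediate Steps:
$n = -12$ ($n = -19 + 7 = -12$)
$n 0 y = \left(-12\right) 0 \cdot 8 = 0 \cdot 8 = 0$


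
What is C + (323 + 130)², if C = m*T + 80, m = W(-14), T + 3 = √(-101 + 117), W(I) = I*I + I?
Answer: 205471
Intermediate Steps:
W(I) = I + I² (W(I) = I² + I = I + I²)
T = 1 (T = -3 + √(-101 + 117) = -3 + √16 = -3 + 4 = 1)
m = 182 (m = -14*(1 - 14) = -14*(-13) = 182)
C = 262 (C = 182*1 + 80 = 182 + 80 = 262)
C + (323 + 130)² = 262 + (323 + 130)² = 262 + 453² = 262 + 205209 = 205471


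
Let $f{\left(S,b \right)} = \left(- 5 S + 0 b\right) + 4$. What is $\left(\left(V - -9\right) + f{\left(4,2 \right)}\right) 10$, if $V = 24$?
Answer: $170$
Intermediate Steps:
$f{\left(S,b \right)} = 4 - 5 S$ ($f{\left(S,b \right)} = \left(- 5 S + 0\right) + 4 = - 5 S + 4 = 4 - 5 S$)
$\left(\left(V - -9\right) + f{\left(4,2 \right)}\right) 10 = \left(\left(24 - -9\right) + \left(4 - 20\right)\right) 10 = \left(\left(24 + 9\right) + \left(4 - 20\right)\right) 10 = \left(33 - 16\right) 10 = 17 \cdot 10 = 170$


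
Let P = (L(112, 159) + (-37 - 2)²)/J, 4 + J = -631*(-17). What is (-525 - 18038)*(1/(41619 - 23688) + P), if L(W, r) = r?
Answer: -559392348089/192274113 ≈ -2909.3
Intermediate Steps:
J = 10723 (J = -4 - 631*(-17) = -4 - 1*(-10727) = -4 + 10727 = 10723)
P = 1680/10723 (P = (159 + (-37 - 2)²)/10723 = (159 + (-39)²)*(1/10723) = (159 + 1521)*(1/10723) = 1680*(1/10723) = 1680/10723 ≈ 0.15667)
(-525 - 18038)*(1/(41619 - 23688) + P) = (-525 - 18038)*(1/(41619 - 23688) + 1680/10723) = -18563*(1/17931 + 1680/10723) = -18563*30134803/192274113 = -559392348089/192274113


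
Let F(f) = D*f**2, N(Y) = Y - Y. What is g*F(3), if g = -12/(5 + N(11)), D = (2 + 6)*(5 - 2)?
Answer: -2592/5 ≈ -518.40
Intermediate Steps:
D = 24 (D = 8*3 = 24)
N(Y) = 0
F(f) = 24*f**2
g = -12/5 (g = -12/(5 + 0) = -12/5 ≈ -2.4000)
g*F(3) = -288*3**2/5 = -288*9/5 = -12/5*216 = -2592/5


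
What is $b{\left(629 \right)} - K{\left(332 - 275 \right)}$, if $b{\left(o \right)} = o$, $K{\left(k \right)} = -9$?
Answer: $638$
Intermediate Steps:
$b{\left(629 \right)} - K{\left(332 - 275 \right)} = 629 - -9 = 629 + 9 = 638$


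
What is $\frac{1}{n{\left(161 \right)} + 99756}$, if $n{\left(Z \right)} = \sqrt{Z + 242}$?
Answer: $\frac{99756}{9951259133} - \frac{\sqrt{403}}{9951259133} \approx 1.0022 \cdot 10^{-5}$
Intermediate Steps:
$n{\left(Z \right)} = \sqrt{242 + Z}$
$\frac{1}{n{\left(161 \right)} + 99756} = \frac{1}{\sqrt{242 + 161} + 99756} = \frac{1}{\sqrt{403} + 99756} = \frac{1}{99756 + \sqrt{403}}$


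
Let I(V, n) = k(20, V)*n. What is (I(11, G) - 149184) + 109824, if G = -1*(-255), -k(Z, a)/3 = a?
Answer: -47775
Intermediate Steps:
k(Z, a) = -3*a
G = 255
I(V, n) = -3*V*n (I(V, n) = (-3*V)*n = -3*V*n)
(I(11, G) - 149184) + 109824 = (-3*11*255 - 149184) + 109824 = (-8415 - 149184) + 109824 = -157599 + 109824 = -47775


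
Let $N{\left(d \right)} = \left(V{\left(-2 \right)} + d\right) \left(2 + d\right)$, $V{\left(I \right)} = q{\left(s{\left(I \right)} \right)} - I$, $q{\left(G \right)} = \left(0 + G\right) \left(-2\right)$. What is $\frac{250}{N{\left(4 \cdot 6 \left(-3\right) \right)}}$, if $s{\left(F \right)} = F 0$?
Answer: $\frac{5}{98} \approx 0.05102$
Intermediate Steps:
$s{\left(F \right)} = 0$
$q{\left(G \right)} = - 2 G$ ($q{\left(G \right)} = G \left(-2\right) = - 2 G$)
$V{\left(I \right)} = - I$ ($V{\left(I \right)} = \left(-2\right) 0 - I = 0 - I = - I$)
$N{\left(d \right)} = \left(2 + d\right)^{2}$ ($N{\left(d \right)} = \left(\left(-1\right) \left(-2\right) + d\right) \left(2 + d\right) = \left(2 + d\right) \left(2 + d\right) = \left(2 + d\right)^{2}$)
$\frac{250}{N{\left(4 \cdot 6 \left(-3\right) \right)}} = \frac{250}{4 + \left(4 \cdot 6 \left(-3\right)\right)^{2} + 4 \cdot 4 \cdot 6 \left(-3\right)} = \frac{250}{4 + \left(24 \left(-3\right)\right)^{2} + 4 \cdot 24 \left(-3\right)} = \frac{250}{4 + \left(-72\right)^{2} + 4 \left(-72\right)} = \frac{250}{4 + 5184 - 288} = \frac{250}{4900} = 250 \cdot \frac{1}{4900} = \frac{5}{98}$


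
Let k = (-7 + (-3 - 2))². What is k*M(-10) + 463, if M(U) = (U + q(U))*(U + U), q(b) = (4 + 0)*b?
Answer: 144463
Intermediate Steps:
q(b) = 4*b
k = 144 (k = (-7 - 5)² = (-12)² = 144)
M(U) = 10*U² (M(U) = (U + 4*U)*(U + U) = (5*U)*(2*U) = 10*U²)
k*M(-10) + 463 = 144*(10*(-10)²) + 463 = 144*(10*100) + 463 = 144*1000 + 463 = 144000 + 463 = 144463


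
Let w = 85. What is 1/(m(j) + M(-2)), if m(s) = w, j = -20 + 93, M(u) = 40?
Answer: 1/125 ≈ 0.0080000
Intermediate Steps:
j = 73
m(s) = 85
1/(m(j) + M(-2)) = 1/(85 + 40) = 1/125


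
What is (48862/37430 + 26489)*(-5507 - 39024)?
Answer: -22076958685046/18715 ≈ -1.1796e+9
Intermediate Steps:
(48862/37430 + 26489)*(-5507 - 39024) = (48862*(1/37430) + 26489)*(-44531) = (24431/18715 + 26489)*(-44531) = (495766066/18715)*(-44531) = -22076958685046/18715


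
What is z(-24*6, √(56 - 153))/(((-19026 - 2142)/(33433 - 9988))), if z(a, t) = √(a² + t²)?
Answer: -2605*√20639/2352 ≈ -159.12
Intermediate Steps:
z(-24*6, √(56 - 153))/(((-19026 - 2142)/(33433 - 9988))) = √((-24*6)² + (√(56 - 153))²)/(((-19026 - 2142)/(33433 - 9988))) = √((-144)² + (√(-97))²)/((-21168/23445)) = √(20736 + (I*√97)²)/((-21168*1/23445)) = √(20736 - 97)/(-2352/2605) = √20639*(-2605/2352) = -2605*√20639/2352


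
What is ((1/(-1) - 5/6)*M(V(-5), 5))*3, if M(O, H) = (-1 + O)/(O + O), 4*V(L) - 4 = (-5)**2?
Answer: -275/116 ≈ -2.3707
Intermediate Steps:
V(L) = 29/4 (V(L) = 1 + (1/4)*(-5)**2 = 1 + (1/4)*25 = 1 + 25/4 = 29/4)
M(O, H) = (-1 + O)/(2*O) (M(O, H) = (-1 + O)/((2*O)) = (-1 + O)*(1/(2*O)) = (-1 + O)/(2*O))
((1/(-1) - 5/6)*M(V(-5), 5))*3 = ((1/(-1) - 5/6)*((-1 + 29/4)/(2*(29/4))))*3 = ((1*(-1) - 5*1/6)*((1/2)*(4/29)*(25/4)))*3 = ((-1 - 5/6)*(25/58))*3 = -11/6*25/58*3 = -275/348*3 = -275/116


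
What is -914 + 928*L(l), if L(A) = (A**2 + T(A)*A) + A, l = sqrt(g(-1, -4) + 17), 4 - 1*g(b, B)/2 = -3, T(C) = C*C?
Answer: 27854 + 29696*sqrt(31) ≈ 1.9319e+5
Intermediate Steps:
T(C) = C**2
g(b, B) = 14 (g(b, B) = 8 - 2*(-3) = 8 + 6 = 14)
l = sqrt(31) (l = sqrt(14 + 17) = sqrt(31) ≈ 5.5678)
L(A) = A + A**2 + A**3 (L(A) = (A**2 + A**2*A) + A = (A**2 + A**3) + A = A + A**2 + A**3)
-914 + 928*L(l) = -914 + 928*(sqrt(31)*(1 + sqrt(31) + (sqrt(31))**2)) = -914 + 928*(sqrt(31)*(1 + sqrt(31) + 31)) = -914 + 928*(sqrt(31)*(32 + sqrt(31))) = -914 + 928*sqrt(31)*(32 + sqrt(31))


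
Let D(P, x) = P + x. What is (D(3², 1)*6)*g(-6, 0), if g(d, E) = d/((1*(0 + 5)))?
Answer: -72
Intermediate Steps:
g(d, E) = d/5 (g(d, E) = d/((1*5)) = d/5)
(D(3², 1)*6)*g(-6, 0) = ((3² + 1)*6)*((⅕)*(-6)) = ((9 + 1)*6)*(-6/5) = (10*6)*(-6/5) = 60*(-6/5) = -72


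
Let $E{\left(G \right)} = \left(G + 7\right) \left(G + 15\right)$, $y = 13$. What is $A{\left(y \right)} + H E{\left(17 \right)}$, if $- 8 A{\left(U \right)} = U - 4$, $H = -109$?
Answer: $- \frac{669705}{8} \approx -83713.0$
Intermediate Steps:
$E{\left(G \right)} = \left(7 + G\right) \left(15 + G\right)$
$A{\left(U \right)} = \frac{1}{2} - \frac{U}{8}$ ($A{\left(U \right)} = - \frac{U - 4}{8} = - \frac{-4 + U}{8} = \frac{1}{2} - \frac{U}{8}$)
$A{\left(y \right)} + H E{\left(17 \right)} = \left(\frac{1}{2} - \frac{13}{8}\right) - 109 \left(105 + 17^{2} + 22 \cdot 17\right) = \left(\frac{1}{2} - \frac{13}{8}\right) - 109 \left(105 + 289 + 374\right) = - \frac{9}{8} - 83712 = - \frac{669705}{8}$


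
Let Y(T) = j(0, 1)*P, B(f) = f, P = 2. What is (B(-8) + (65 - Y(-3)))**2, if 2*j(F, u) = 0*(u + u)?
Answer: 3249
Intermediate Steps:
j(F, u) = 0 (j(F, u) = (0*(u + u))/2 = (0*(2*u))/2 = (1/2)*0 = 0)
Y(T) = 0 (Y(T) = 0*2 = 0)
(B(-8) + (65 - Y(-3)))**2 = (-8 + (65 - 1*0))**2 = (-8 + (65 + 0))**2 = (-8 + 65)**2 = 57**2 = 3249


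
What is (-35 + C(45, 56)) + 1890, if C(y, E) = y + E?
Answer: 1956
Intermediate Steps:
C(y, E) = E + y
(-35 + C(45, 56)) + 1890 = (-35 + (56 + 45)) + 1890 = (-35 + 101) + 1890 = 66 + 1890 = 1956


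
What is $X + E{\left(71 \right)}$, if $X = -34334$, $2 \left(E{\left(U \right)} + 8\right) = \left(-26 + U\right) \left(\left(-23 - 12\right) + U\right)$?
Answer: $-33532$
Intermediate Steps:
$E{\left(U \right)} = -8 + \frac{\left(-35 + U\right) \left(-26 + U\right)}{2}$ ($E{\left(U \right)} = -8 + \frac{\left(-26 + U\right) \left(\left(-23 - 12\right) + U\right)}{2} = -8 + \frac{\left(-26 + U\right) \left(-35 + U\right)}{2} = -8 + \frac{\left(-35 + U\right) \left(-26 + U\right)}{2}$)
$X + E{\left(71 \right)} = -34334 + \left(447 + \frac{71^{2}}{2} - \frac{4331}{2}\right) = -34334 + \left(447 + \frac{1}{2} \cdot 5041 - \frac{4331}{2}\right) = -34334 + \left(447 + \frac{5041}{2} - \frac{4331}{2}\right) = -34334 + 802 = -33532$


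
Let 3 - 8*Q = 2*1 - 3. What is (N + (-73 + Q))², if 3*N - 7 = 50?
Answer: 11449/4 ≈ 2862.3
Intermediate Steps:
N = 19 (N = 7/3 + (⅓)*50 = 7/3 + 50/3 = 19)
Q = ½ (Q = 3/8 - (2*1 - 3)/8 = 3/8 - (2 - 3)/8 = 3/8 - ⅛*(-1) = 3/8 + ⅛ = ½ ≈ 0.50000)
(N + (-73 + Q))² = (19 + (-73 + ½))² = (19 - 145/2)² = (-107/2)² = 11449/4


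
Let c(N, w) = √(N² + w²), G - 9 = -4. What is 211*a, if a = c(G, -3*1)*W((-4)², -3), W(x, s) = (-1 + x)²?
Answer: 47475*√34 ≈ 2.7682e+5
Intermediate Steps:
G = 5 (G = 9 - 4 = 5)
a = 225*√34 (a = √(5² + (-3*1)²)*(-1 + (-4)²)² = √(25 + (-3)²)*(-1 + 16)² = √(25 + 9)*15² = √34*225 = 225*√34 ≈ 1312.0)
211*a = 211*(225*√34) = 47475*√34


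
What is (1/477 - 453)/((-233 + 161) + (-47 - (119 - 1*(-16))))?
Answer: 108040/60579 ≈ 1.7835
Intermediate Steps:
(1/477 - 453)/((-233 + 161) + (-47 - (119 - 1*(-16)))) = (1/477 - 453)/(-72 + (-47 - (119 + 16))) = -216080/(477*(-72 + (-47 - 1*135))) = -216080/(477*(-72 + (-47 - 135))) = -216080/(477*(-72 - 182)) = -216080/477/(-254) = -216080/477*(-1/254) = 108040/60579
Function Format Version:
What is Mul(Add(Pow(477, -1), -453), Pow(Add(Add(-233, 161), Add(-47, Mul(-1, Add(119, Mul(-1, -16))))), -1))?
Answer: Rational(108040, 60579) ≈ 1.7835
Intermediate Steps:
Mul(Add(Pow(477, -1), -453), Pow(Add(Add(-233, 161), Add(-47, Mul(-1, Add(119, Mul(-1, -16))))), -1)) = Mul(Add(Rational(1, 477), -453), Pow(Add(-72, Add(-47, Mul(-1, Add(119, 16)))), -1)) = Mul(Rational(-216080, 477), Pow(Add(-72, Add(-47, Mul(-1, 135))), -1)) = Mul(Rational(-216080, 477), Pow(Add(-72, Add(-47, -135)), -1)) = Mul(Rational(-216080, 477), Pow(Add(-72, -182), -1)) = Mul(Rational(-216080, 477), Pow(-254, -1)) = Mul(Rational(-216080, 477), Rational(-1, 254)) = Rational(108040, 60579)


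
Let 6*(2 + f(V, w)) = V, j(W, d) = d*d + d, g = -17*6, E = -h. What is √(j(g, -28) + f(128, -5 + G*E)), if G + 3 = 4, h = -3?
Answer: √6978/3 ≈ 27.845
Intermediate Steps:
G = 1 (G = -3 + 4 = 1)
E = 3 (E = -1*(-3) = 3)
g = -102
j(W, d) = d + d² (j(W, d) = d² + d = d + d²)
f(V, w) = -2 + V/6
√(j(g, -28) + f(128, -5 + G*E)) = √(-28*(1 - 28) + (-2 + (⅙)*128)) = √(-28*(-27) + (-2 + 64/3)) = √(756 + 58/3) = √(2326/3) = √6978/3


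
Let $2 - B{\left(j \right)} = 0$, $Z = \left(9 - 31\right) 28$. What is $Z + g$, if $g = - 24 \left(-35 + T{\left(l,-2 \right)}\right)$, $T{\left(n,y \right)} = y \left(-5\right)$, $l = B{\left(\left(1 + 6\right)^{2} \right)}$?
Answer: $-16$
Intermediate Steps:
$Z = -616$ ($Z = \left(-22\right) 28 = -616$)
$B{\left(j \right)} = 2$ ($B{\left(j \right)} = 2 - 0 = 2 + 0 = 2$)
$l = 2$
$T{\left(n,y \right)} = - 5 y$
$g = 600$ ($g = - 24 \left(-35 - -10\right) = - 24 \left(-35 + 10\right) = \left(-24\right) \left(-25\right) = 600$)
$Z + g = -616 + 600 = -16$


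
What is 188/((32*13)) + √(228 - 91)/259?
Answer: 47/104 + √137/259 ≈ 0.49712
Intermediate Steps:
188/((32*13)) + √(228 - 91)/259 = 188/416 + √137*(1/259) = 188*(1/416) + √137/259 = 47/104 + √137/259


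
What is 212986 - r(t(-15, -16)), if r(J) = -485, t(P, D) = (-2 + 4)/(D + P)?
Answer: 213471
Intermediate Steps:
t(P, D) = 2/(D + P)
212986 - r(t(-15, -16)) = 212986 - 1*(-485) = 212986 + 485 = 213471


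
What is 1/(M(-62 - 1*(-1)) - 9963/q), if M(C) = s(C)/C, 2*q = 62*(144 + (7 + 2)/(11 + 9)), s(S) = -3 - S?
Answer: -202337/642566 ≈ -0.31489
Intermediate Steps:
q = 89559/20 (q = (62*(144 + (7 + 2)/(11 + 9)))/2 = (62*(144 + 9/20))/2 = (62*(2889/20))/2 = (½)*(89559/10) = 89559/20 ≈ 4478.0)
M(C) = (-3 - C)/C
1/(M(-62 - 1*(-1)) - 9963/q) = 1/((-3 - (-62 - 1*(-1)))/(-62 - 1*(-1)) - 9963/89559/20) = 1/((-3 - (-62 + 1))/(-62 + 1) - 9963*20/89559) = 1/((-3 - 1*(-61))/(-61) - 7380/3317) = 1/(-(-3 + 61)/61 - 7380/3317) = 1/(-1/61*58 - 7380/3317) = 1/(-58/61 - 7380/3317) = 1/(-642566/202337) = -202337/642566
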